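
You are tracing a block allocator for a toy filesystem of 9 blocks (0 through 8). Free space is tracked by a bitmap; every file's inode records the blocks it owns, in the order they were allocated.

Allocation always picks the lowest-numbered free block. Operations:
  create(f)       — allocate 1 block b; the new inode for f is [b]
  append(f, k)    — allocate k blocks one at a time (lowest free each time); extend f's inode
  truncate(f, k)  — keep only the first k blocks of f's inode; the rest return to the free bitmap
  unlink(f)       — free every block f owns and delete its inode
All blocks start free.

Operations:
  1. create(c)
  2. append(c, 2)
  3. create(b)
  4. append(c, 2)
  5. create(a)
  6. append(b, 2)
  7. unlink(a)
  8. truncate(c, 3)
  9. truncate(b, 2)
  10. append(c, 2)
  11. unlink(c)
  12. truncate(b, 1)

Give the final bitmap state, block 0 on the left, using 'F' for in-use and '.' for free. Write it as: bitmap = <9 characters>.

[1] create(c) — c=0 (map F........)
[2] append(c, 2) — c=0,1,2 (map FFF......)
[3] create(b) — b=3 c=0,1,2 (map FFFF.....)
[4] append(c, 2) — b=3 c=0,1,2,4,5 (map FFFFFF...)
[5] create(a) — a=6 b=3 c=0,1,2,4,5 (map FFFFFFF..)
[6] append(b, 2) — a=6 b=3,7,8 c=0,1,2,4,5 (map FFFFFFFFF)
[7] unlink(a) — b=3,7,8 c=0,1,2,4,5 (map FFFFFF.FF)
[8] truncate(c, 3) — b=3,7,8 c=0,1,2 (map FFFF...FF)
[9] truncate(b, 2) — b=3,7 c=0,1,2 (map FFFF...F.)
[10] append(c, 2) — b=3,7 c=0,1,2,4,5 (map FFFFFF.F.)
[11] unlink(c) — b=3,7 (map ...F...F.)
[12] truncate(b, 1) — b=3 (map ...F.....)

bitmap = ...F.....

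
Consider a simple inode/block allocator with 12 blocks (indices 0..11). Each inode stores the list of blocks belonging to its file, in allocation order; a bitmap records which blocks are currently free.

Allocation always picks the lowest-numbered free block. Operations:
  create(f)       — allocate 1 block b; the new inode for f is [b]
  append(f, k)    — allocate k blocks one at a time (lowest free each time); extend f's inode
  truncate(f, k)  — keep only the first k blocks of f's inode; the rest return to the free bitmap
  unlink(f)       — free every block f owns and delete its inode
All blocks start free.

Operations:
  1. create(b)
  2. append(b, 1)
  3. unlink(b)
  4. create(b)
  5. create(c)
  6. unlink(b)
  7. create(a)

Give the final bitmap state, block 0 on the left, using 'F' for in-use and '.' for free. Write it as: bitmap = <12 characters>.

[1] create(b) — b=0 (map F...........)
[2] append(b, 1) — b=0,1 (map FF..........)
[3] unlink(b) —  (map ............)
[4] create(b) — b=0 (map F...........)
[5] create(c) — b=0 c=1 (map FF..........)
[6] unlink(b) — c=1 (map .F..........)
[7] create(a) — a=0 c=1 (map FF..........)

bitmap = FF..........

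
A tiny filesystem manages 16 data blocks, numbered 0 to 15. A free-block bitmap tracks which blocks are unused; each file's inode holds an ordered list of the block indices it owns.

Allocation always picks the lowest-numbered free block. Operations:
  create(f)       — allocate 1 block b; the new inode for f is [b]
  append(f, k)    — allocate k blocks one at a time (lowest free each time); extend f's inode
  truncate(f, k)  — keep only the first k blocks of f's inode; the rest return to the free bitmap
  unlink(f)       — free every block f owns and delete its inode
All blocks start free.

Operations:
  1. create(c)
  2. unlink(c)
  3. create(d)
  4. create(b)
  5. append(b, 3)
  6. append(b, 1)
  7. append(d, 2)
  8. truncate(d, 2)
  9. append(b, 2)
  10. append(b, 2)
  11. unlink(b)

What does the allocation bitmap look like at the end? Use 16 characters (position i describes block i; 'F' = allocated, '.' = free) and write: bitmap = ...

bitmap = F.....F.........

create(c): bitmap=F............... | c=[0]
unlink(c): bitmap=................ | 
create(d): bitmap=F............... | d=[0]
create(b): bitmap=FF.............. | b=[1] d=[0]
append(b, 3): bitmap=FFFFF........... | b=[1, 2, 3, 4] d=[0]
append(b, 1): bitmap=FFFFFF.......... | b=[1, 2, 3, 4, 5] d=[0]
append(d, 2): bitmap=FFFFFFFF........ | b=[1, 2, 3, 4, 5] d=[0, 6, 7]
truncate(d, 2): bitmap=FFFFFFF......... | b=[1, 2, 3, 4, 5] d=[0, 6]
append(b, 2): bitmap=FFFFFFFFF....... | b=[1, 2, 3, 4, 5, 7, 8] d=[0, 6]
append(b, 2): bitmap=FFFFFFFFFFF..... | b=[1, 2, 3, 4, 5, 7, 8, 9, 10] d=[0, 6]
unlink(b): bitmap=F.....F......... | d=[0, 6]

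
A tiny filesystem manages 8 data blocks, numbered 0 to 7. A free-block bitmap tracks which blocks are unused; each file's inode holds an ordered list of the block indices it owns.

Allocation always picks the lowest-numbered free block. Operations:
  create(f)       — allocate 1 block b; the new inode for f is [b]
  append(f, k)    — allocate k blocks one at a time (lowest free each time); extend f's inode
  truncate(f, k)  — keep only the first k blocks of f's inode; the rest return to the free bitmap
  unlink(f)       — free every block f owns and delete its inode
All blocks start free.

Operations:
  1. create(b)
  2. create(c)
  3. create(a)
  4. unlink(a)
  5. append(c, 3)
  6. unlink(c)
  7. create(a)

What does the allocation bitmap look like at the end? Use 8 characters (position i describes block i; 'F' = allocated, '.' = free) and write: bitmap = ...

create(b): bitmap=F....... | b=[0]
create(c): bitmap=FF...... | b=[0] c=[1]
create(a): bitmap=FFF..... | a=[2] b=[0] c=[1]
unlink(a): bitmap=FF...... | b=[0] c=[1]
append(c, 3): bitmap=FFFFF... | b=[0] c=[1, 2, 3, 4]
unlink(c): bitmap=F....... | b=[0]
create(a): bitmap=FF...... | a=[1] b=[0]

bitmap = FF......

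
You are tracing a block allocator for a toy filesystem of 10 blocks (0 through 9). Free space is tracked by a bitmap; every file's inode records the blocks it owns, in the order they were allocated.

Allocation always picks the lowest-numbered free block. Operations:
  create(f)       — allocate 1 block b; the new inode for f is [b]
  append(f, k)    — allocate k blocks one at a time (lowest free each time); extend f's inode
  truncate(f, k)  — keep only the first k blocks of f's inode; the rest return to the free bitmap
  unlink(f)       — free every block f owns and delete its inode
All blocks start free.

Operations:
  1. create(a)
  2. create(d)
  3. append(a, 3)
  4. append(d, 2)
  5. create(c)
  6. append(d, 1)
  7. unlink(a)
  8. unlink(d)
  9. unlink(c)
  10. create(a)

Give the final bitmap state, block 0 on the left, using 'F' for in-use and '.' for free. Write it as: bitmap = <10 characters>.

bitmap = F.........

after create(a) → a:[0]  free=[F.........]
after create(d) → a:[0], d:[1]  free=[FF........]
after append(a, 3) → a:[0, 2, 3, 4], d:[1]  free=[FFFFF.....]
after append(d, 2) → a:[0, 2, 3, 4], d:[1, 5, 6]  free=[FFFFFFF...]
after create(c) → a:[0, 2, 3, 4], c:[7], d:[1, 5, 6]  free=[FFFFFFFF..]
after append(d, 1) → a:[0, 2, 3, 4], c:[7], d:[1, 5, 6, 8]  free=[FFFFFFFFF.]
after unlink(a) → c:[7], d:[1, 5, 6, 8]  free=[.F...FFFF.]
after unlink(d) → c:[7]  free=[.......F..]
after unlink(c) →   free=[..........]
after create(a) → a:[0]  free=[F.........]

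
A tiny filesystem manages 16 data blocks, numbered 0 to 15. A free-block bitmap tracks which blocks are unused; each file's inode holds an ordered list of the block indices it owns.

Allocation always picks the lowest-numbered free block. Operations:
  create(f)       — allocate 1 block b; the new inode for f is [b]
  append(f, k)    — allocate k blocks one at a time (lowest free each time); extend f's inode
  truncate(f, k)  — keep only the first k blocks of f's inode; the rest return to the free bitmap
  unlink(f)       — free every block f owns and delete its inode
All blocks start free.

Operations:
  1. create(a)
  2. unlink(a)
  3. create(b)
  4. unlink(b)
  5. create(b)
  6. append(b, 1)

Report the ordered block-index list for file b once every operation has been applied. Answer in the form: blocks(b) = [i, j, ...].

blocks(b) = [0, 1]

after create(a) → a:[0]  free=[F...............]
after unlink(a) →   free=[................]
after create(b) → b:[0]  free=[F...............]
after unlink(b) →   free=[................]
after create(b) → b:[0]  free=[F...............]
after append(b, 1) → b:[0, 1]  free=[FF..............]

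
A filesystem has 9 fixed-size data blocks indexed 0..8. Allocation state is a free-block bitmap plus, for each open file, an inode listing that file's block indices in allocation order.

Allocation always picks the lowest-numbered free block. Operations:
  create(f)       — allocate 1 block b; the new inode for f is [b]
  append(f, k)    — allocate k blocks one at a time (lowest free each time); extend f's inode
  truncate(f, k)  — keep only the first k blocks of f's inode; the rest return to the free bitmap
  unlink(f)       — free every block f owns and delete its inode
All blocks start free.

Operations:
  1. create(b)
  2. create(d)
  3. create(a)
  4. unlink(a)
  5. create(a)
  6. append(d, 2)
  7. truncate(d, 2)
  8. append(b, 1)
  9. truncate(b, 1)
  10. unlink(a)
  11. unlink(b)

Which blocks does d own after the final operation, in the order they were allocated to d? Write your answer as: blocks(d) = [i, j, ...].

blocks(d) = [1, 3]

after create(b) → b:[0]  free=[F........]
after create(d) → b:[0], d:[1]  free=[FF.......]
after create(a) → a:[2], b:[0], d:[1]  free=[FFF......]
after unlink(a) → b:[0], d:[1]  free=[FF.......]
after create(a) → a:[2], b:[0], d:[1]  free=[FFF......]
after append(d, 2) → a:[2], b:[0], d:[1, 3, 4]  free=[FFFFF....]
after truncate(d, 2) → a:[2], b:[0], d:[1, 3]  free=[FFFF.....]
after append(b, 1) → a:[2], b:[0, 4], d:[1, 3]  free=[FFFFF....]
after truncate(b, 1) → a:[2], b:[0], d:[1, 3]  free=[FFFF.....]
after unlink(a) → b:[0], d:[1, 3]  free=[FF.F.....]
after unlink(b) → d:[1, 3]  free=[.F.F.....]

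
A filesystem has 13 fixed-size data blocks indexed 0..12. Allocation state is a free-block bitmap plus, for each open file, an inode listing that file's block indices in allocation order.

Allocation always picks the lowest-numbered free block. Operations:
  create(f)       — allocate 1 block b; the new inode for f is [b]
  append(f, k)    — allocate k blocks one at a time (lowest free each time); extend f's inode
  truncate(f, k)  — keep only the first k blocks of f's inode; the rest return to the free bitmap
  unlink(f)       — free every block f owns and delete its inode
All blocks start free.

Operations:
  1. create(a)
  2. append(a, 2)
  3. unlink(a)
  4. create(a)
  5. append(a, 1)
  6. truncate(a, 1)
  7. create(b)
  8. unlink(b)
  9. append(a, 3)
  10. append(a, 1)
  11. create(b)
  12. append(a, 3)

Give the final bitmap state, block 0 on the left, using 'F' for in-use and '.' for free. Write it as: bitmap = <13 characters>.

bitmap = FFFFFFFFF....

create(a): bitmap=F............ | a=[0]
append(a, 2): bitmap=FFF.......... | a=[0, 1, 2]
unlink(a): bitmap=............. | 
create(a): bitmap=F............ | a=[0]
append(a, 1): bitmap=FF........... | a=[0, 1]
truncate(a, 1): bitmap=F............ | a=[0]
create(b): bitmap=FF........... | a=[0] b=[1]
unlink(b): bitmap=F............ | a=[0]
append(a, 3): bitmap=FFFF......... | a=[0, 1, 2, 3]
append(a, 1): bitmap=FFFFF........ | a=[0, 1, 2, 3, 4]
create(b): bitmap=FFFFFF....... | a=[0, 1, 2, 3, 4] b=[5]
append(a, 3): bitmap=FFFFFFFFF.... | a=[0, 1, 2, 3, 4, 6, 7, 8] b=[5]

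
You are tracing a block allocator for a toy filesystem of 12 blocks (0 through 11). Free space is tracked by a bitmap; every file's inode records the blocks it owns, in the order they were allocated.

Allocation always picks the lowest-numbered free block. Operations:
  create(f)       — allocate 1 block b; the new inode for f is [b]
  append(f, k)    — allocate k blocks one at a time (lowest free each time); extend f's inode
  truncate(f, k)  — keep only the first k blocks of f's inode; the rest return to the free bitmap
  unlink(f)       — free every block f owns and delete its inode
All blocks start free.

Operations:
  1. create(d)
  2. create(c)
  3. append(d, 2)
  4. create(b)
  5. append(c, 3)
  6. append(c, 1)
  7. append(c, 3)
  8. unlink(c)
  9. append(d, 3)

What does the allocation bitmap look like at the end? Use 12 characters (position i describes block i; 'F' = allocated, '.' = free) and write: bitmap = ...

create(d): bitmap=F........... | d=[0]
create(c): bitmap=FF.......... | c=[1] d=[0]
append(d, 2): bitmap=FFFF........ | c=[1] d=[0, 2, 3]
create(b): bitmap=FFFFF....... | b=[4] c=[1] d=[0, 2, 3]
append(c, 3): bitmap=FFFFFFFF.... | b=[4] c=[1, 5, 6, 7] d=[0, 2, 3]
append(c, 1): bitmap=FFFFFFFFF... | b=[4] c=[1, 5, 6, 7, 8] d=[0, 2, 3]
append(c, 3): bitmap=FFFFFFFFFFFF | b=[4] c=[1, 5, 6, 7, 8, 9, 10, 11] d=[0, 2, 3]
unlink(c): bitmap=F.FFF....... | b=[4] d=[0, 2, 3]
append(d, 3): bitmap=FFFFFFF..... | b=[4] d=[0, 2, 3, 1, 5, 6]

bitmap = FFFFFFF.....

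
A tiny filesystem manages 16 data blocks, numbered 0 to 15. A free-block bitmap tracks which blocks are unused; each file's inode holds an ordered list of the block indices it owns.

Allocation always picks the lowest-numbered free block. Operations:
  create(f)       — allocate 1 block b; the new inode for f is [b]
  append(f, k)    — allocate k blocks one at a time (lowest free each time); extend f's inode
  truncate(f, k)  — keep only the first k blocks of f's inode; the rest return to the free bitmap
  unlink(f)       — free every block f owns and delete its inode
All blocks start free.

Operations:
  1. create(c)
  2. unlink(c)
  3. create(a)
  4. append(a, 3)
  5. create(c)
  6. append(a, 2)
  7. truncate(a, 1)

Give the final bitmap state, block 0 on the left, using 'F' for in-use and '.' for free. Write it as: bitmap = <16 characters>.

bitmap = F...F...........

after create(c) → c:[0]  free=[F...............]
after unlink(c) →   free=[................]
after create(a) → a:[0]  free=[F...............]
after append(a, 3) → a:[0, 1, 2, 3]  free=[FFFF............]
after create(c) → a:[0, 1, 2, 3], c:[4]  free=[FFFFF...........]
after append(a, 2) → a:[0, 1, 2, 3, 5, 6], c:[4]  free=[FFFFFFF.........]
after truncate(a, 1) → a:[0], c:[4]  free=[F...F...........]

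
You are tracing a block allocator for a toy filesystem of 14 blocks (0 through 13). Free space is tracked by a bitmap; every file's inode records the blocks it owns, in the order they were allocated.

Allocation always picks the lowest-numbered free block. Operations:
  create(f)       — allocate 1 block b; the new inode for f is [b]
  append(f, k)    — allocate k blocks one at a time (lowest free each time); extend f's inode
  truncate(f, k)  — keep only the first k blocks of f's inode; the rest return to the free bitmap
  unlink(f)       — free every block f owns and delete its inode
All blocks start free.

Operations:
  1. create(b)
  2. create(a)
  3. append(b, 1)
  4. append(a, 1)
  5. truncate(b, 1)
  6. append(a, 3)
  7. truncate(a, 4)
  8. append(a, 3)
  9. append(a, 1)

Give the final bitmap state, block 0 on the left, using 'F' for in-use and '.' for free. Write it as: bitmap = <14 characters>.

after create(b) → b:[0]  free=[F.............]
after create(a) → a:[1], b:[0]  free=[FF............]
after append(b, 1) → a:[1], b:[0, 2]  free=[FFF...........]
after append(a, 1) → a:[1, 3], b:[0, 2]  free=[FFFF..........]
after truncate(b, 1) → a:[1, 3], b:[0]  free=[FF.F..........]
after append(a, 3) → a:[1, 3, 2, 4, 5], b:[0]  free=[FFFFFF........]
after truncate(a, 4) → a:[1, 3, 2, 4], b:[0]  free=[FFFFF.........]
after append(a, 3) → a:[1, 3, 2, 4, 5, 6, 7], b:[0]  free=[FFFFFFFF......]
after append(a, 1) → a:[1, 3, 2, 4, 5, 6, 7, 8], b:[0]  free=[FFFFFFFFF.....]

bitmap = FFFFFFFFF.....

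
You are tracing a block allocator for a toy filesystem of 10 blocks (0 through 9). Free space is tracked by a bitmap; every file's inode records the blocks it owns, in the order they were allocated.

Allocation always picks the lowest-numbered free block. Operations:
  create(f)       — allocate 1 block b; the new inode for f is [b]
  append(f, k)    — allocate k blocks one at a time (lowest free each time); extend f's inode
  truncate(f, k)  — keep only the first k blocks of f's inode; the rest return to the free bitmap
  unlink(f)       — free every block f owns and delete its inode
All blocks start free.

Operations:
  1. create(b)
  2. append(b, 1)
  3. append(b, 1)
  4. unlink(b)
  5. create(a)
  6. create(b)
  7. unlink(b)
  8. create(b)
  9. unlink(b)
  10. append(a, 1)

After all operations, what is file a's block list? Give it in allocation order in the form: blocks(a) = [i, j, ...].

blocks(a) = [0, 1]

create(b): bitmap=F......... | b=[0]
append(b, 1): bitmap=FF........ | b=[0, 1]
append(b, 1): bitmap=FFF....... | b=[0, 1, 2]
unlink(b): bitmap=.......... | 
create(a): bitmap=F......... | a=[0]
create(b): bitmap=FF........ | a=[0] b=[1]
unlink(b): bitmap=F......... | a=[0]
create(b): bitmap=FF........ | a=[0] b=[1]
unlink(b): bitmap=F......... | a=[0]
append(a, 1): bitmap=FF........ | a=[0, 1]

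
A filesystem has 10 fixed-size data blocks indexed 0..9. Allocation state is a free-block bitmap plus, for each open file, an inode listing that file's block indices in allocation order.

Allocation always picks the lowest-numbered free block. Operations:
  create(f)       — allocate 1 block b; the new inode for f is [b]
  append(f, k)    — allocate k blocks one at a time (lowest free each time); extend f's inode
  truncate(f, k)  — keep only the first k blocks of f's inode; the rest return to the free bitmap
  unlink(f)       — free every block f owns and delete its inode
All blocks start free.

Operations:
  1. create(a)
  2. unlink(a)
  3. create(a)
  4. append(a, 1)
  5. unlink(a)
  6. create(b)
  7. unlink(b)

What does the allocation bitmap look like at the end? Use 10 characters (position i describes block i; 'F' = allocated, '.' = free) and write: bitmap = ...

bitmap = ..........

create(a): bitmap=F......... | a=[0]
unlink(a): bitmap=.......... | 
create(a): bitmap=F......... | a=[0]
append(a, 1): bitmap=FF........ | a=[0, 1]
unlink(a): bitmap=.......... | 
create(b): bitmap=F......... | b=[0]
unlink(b): bitmap=.......... | 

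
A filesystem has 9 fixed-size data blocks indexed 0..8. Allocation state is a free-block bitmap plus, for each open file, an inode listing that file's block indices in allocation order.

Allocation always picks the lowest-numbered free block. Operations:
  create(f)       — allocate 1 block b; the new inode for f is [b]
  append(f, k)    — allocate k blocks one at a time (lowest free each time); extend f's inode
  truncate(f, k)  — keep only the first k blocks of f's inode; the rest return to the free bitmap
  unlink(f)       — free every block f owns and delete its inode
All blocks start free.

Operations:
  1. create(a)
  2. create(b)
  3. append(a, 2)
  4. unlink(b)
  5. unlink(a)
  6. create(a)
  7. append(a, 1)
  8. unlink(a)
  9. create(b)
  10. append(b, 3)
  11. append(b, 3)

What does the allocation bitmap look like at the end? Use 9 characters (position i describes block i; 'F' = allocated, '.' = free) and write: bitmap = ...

bitmap = FFFFFFF..

create(a): bitmap=F........ | a=[0]
create(b): bitmap=FF....... | a=[0] b=[1]
append(a, 2): bitmap=FFFF..... | a=[0, 2, 3] b=[1]
unlink(b): bitmap=F.FF..... | a=[0, 2, 3]
unlink(a): bitmap=......... | 
create(a): bitmap=F........ | a=[0]
append(a, 1): bitmap=FF....... | a=[0, 1]
unlink(a): bitmap=......... | 
create(b): bitmap=F........ | b=[0]
append(b, 3): bitmap=FFFF..... | b=[0, 1, 2, 3]
append(b, 3): bitmap=FFFFFFF.. | b=[0, 1, 2, 3, 4, 5, 6]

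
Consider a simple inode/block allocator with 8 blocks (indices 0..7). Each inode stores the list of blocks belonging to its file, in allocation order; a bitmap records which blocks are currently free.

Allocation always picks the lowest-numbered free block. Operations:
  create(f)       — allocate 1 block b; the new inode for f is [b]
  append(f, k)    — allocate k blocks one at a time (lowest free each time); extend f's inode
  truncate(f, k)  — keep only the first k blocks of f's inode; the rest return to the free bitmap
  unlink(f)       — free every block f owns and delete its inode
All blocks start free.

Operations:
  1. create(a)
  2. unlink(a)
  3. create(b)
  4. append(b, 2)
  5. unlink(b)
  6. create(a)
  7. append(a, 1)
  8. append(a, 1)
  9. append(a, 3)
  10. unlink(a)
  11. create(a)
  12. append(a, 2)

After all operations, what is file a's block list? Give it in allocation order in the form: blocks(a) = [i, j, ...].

blocks(a) = [0, 1, 2]

create(a): bitmap=F....... | a=[0]
unlink(a): bitmap=........ | 
create(b): bitmap=F....... | b=[0]
append(b, 2): bitmap=FFF..... | b=[0, 1, 2]
unlink(b): bitmap=........ | 
create(a): bitmap=F....... | a=[0]
append(a, 1): bitmap=FF...... | a=[0, 1]
append(a, 1): bitmap=FFF..... | a=[0, 1, 2]
append(a, 3): bitmap=FFFFFF.. | a=[0, 1, 2, 3, 4, 5]
unlink(a): bitmap=........ | 
create(a): bitmap=F....... | a=[0]
append(a, 2): bitmap=FFF..... | a=[0, 1, 2]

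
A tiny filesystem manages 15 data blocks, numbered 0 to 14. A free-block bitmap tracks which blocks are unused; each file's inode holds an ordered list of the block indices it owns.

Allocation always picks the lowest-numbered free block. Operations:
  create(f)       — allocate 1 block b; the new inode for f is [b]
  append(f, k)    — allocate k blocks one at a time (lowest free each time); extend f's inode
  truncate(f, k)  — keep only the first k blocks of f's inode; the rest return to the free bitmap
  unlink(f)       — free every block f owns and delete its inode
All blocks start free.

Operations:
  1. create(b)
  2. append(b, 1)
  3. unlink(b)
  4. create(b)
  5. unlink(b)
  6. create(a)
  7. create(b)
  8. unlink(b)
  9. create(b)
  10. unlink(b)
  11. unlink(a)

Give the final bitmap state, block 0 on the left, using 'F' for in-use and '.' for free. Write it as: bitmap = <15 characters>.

bitmap = ...............

create(b): bitmap=F.............. | b=[0]
append(b, 1): bitmap=FF............. | b=[0, 1]
unlink(b): bitmap=............... | 
create(b): bitmap=F.............. | b=[0]
unlink(b): bitmap=............... | 
create(a): bitmap=F.............. | a=[0]
create(b): bitmap=FF............. | a=[0] b=[1]
unlink(b): bitmap=F.............. | a=[0]
create(b): bitmap=FF............. | a=[0] b=[1]
unlink(b): bitmap=F.............. | a=[0]
unlink(a): bitmap=............... | 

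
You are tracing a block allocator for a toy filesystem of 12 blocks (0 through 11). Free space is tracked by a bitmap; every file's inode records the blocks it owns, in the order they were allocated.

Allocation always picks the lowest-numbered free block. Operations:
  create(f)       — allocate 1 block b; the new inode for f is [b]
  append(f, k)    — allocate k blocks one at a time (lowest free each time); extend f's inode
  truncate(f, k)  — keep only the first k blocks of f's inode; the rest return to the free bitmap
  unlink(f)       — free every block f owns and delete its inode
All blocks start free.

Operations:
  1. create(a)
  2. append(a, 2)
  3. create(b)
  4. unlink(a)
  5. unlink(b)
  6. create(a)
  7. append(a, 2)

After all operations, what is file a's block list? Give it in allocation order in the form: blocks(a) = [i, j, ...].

  1. create(a)  ⇒  F...........  {a→[0]}
  2. append(a, 2)  ⇒  FFF.........  {a→[0, 1, 2]}
  3. create(b)  ⇒  FFFF........  {a→[0, 1, 2]; b→[3]}
  4. unlink(a)  ⇒  ...F........  {b→[3]}
  5. unlink(b)  ⇒  ............  {}
  6. create(a)  ⇒  F...........  {a→[0]}
  7. append(a, 2)  ⇒  FFF.........  {a→[0, 1, 2]}

blocks(a) = [0, 1, 2]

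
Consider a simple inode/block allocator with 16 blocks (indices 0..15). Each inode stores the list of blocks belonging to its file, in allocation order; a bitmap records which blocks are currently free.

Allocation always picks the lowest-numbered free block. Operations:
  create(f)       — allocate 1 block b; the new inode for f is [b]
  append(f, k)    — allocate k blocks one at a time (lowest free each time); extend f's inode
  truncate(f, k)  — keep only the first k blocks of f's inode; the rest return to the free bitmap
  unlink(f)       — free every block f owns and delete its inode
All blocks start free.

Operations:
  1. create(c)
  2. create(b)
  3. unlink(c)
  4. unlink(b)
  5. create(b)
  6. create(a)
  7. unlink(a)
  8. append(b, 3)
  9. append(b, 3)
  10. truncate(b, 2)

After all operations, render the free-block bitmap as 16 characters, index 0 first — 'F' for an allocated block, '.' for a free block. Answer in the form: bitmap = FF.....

  1. create(c)  ⇒  F...............  {c→[0]}
  2. create(b)  ⇒  FF..............  {b→[1]; c→[0]}
  3. unlink(c)  ⇒  .F..............  {b→[1]}
  4. unlink(b)  ⇒  ................  {}
  5. create(b)  ⇒  F...............  {b→[0]}
  6. create(a)  ⇒  FF..............  {a→[1]; b→[0]}
  7. unlink(a)  ⇒  F...............  {b→[0]}
  8. append(b, 3)  ⇒  FFFF............  {b→[0, 1, 2, 3]}
  9. append(b, 3)  ⇒  FFFFFFF.........  {b→[0, 1, 2, 3, 4, 5, 6]}
  10. truncate(b, 2)  ⇒  FF..............  {b→[0, 1]}

bitmap = FF..............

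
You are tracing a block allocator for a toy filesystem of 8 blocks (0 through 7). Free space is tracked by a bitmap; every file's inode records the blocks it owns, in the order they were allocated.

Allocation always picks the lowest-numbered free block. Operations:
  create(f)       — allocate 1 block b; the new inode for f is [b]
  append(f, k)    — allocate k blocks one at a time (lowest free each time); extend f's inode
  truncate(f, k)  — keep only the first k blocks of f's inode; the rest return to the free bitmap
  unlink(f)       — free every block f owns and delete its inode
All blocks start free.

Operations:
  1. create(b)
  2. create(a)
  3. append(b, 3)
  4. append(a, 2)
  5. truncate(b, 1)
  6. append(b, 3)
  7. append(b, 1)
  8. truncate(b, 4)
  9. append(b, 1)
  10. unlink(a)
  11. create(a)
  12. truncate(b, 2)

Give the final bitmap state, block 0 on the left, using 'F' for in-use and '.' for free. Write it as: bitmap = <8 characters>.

create(b): bitmap=F....... | b=[0]
create(a): bitmap=FF...... | a=[1] b=[0]
append(b, 3): bitmap=FFFFF... | a=[1] b=[0, 2, 3, 4]
append(a, 2): bitmap=FFFFFFF. | a=[1, 5, 6] b=[0, 2, 3, 4]
truncate(b, 1): bitmap=FF...FF. | a=[1, 5, 6] b=[0]
append(b, 3): bitmap=FFFFFFF. | a=[1, 5, 6] b=[0, 2, 3, 4]
append(b, 1): bitmap=FFFFFFFF | a=[1, 5, 6] b=[0, 2, 3, 4, 7]
truncate(b, 4): bitmap=FFFFFFF. | a=[1, 5, 6] b=[0, 2, 3, 4]
append(b, 1): bitmap=FFFFFFFF | a=[1, 5, 6] b=[0, 2, 3, 4, 7]
unlink(a): bitmap=F.FFF..F | b=[0, 2, 3, 4, 7]
create(a): bitmap=FFFFF..F | a=[1] b=[0, 2, 3, 4, 7]
truncate(b, 2): bitmap=FFF..... | a=[1] b=[0, 2]

bitmap = FFF.....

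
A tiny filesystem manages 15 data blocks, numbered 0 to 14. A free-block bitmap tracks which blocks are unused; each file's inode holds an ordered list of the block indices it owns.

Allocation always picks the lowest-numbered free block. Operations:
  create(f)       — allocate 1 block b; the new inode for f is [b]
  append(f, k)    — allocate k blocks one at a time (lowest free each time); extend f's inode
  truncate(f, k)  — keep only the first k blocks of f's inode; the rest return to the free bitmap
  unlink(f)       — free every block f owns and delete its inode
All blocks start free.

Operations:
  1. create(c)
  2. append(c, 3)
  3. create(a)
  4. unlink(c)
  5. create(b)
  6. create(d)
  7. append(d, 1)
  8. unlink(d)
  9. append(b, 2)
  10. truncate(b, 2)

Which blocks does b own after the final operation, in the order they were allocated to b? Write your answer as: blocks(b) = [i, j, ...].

blocks(b) = [0, 1]

after create(c) → c:[0]  free=[F..............]
after append(c, 3) → c:[0, 1, 2, 3]  free=[FFFF...........]
after create(a) → a:[4], c:[0, 1, 2, 3]  free=[FFFFF..........]
after unlink(c) → a:[4]  free=[....F..........]
after create(b) → a:[4], b:[0]  free=[F...F..........]
after create(d) → a:[4], b:[0], d:[1]  free=[FF..F..........]
after append(d, 1) → a:[4], b:[0], d:[1, 2]  free=[FFF.F..........]
after unlink(d) → a:[4], b:[0]  free=[F...F..........]
after append(b, 2) → a:[4], b:[0, 1, 2]  free=[FFF.F..........]
after truncate(b, 2) → a:[4], b:[0, 1]  free=[FF..F..........]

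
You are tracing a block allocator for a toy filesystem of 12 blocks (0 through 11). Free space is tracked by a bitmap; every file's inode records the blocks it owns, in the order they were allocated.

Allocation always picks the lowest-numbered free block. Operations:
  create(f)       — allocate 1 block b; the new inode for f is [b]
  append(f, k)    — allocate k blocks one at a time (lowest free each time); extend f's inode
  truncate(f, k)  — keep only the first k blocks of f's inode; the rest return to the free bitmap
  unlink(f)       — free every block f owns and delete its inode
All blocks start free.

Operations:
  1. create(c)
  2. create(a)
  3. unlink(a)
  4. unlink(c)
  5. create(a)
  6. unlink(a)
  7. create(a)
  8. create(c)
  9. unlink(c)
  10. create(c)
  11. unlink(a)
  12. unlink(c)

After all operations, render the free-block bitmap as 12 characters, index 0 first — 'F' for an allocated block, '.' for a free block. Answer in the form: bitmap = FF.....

bitmap = ............

  1. create(c)  ⇒  F...........  {c→[0]}
  2. create(a)  ⇒  FF..........  {a→[1]; c→[0]}
  3. unlink(a)  ⇒  F...........  {c→[0]}
  4. unlink(c)  ⇒  ............  {}
  5. create(a)  ⇒  F...........  {a→[0]}
  6. unlink(a)  ⇒  ............  {}
  7. create(a)  ⇒  F...........  {a→[0]}
  8. create(c)  ⇒  FF..........  {a→[0]; c→[1]}
  9. unlink(c)  ⇒  F...........  {a→[0]}
  10. create(c)  ⇒  FF..........  {a→[0]; c→[1]}
  11. unlink(a)  ⇒  .F..........  {c→[1]}
  12. unlink(c)  ⇒  ............  {}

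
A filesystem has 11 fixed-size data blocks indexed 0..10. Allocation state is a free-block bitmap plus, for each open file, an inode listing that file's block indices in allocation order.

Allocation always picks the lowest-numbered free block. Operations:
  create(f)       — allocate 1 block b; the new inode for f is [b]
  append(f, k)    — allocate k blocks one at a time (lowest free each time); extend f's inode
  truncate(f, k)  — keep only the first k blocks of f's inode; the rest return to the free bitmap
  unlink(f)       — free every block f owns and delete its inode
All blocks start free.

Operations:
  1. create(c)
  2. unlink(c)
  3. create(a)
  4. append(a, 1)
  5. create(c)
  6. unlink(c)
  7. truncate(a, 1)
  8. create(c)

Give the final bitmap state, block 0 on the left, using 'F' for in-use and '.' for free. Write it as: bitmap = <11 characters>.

[1] create(c) — c=0 (map F..........)
[2] unlink(c) —  (map ...........)
[3] create(a) — a=0 (map F..........)
[4] append(a, 1) — a=0,1 (map FF.........)
[5] create(c) — a=0,1 c=2 (map FFF........)
[6] unlink(c) — a=0,1 (map FF.........)
[7] truncate(a, 1) — a=0 (map F..........)
[8] create(c) — a=0 c=1 (map FF.........)

bitmap = FF.........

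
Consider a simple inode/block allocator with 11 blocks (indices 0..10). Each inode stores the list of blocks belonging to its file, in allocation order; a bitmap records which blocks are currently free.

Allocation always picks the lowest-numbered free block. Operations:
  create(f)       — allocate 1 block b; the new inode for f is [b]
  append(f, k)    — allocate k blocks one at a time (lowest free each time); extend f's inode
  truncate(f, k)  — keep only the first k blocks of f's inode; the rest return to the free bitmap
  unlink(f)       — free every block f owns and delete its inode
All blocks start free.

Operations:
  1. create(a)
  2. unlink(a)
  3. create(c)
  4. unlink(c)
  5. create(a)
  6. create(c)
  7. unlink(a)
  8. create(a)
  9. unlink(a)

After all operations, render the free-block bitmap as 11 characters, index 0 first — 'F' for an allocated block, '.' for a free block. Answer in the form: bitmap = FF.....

bitmap = .F.........

after create(a) → a:[0]  free=[F..........]
after unlink(a) →   free=[...........]
after create(c) → c:[0]  free=[F..........]
after unlink(c) →   free=[...........]
after create(a) → a:[0]  free=[F..........]
after create(c) → a:[0], c:[1]  free=[FF.........]
after unlink(a) → c:[1]  free=[.F.........]
after create(a) → a:[0], c:[1]  free=[FF.........]
after unlink(a) → c:[1]  free=[.F.........]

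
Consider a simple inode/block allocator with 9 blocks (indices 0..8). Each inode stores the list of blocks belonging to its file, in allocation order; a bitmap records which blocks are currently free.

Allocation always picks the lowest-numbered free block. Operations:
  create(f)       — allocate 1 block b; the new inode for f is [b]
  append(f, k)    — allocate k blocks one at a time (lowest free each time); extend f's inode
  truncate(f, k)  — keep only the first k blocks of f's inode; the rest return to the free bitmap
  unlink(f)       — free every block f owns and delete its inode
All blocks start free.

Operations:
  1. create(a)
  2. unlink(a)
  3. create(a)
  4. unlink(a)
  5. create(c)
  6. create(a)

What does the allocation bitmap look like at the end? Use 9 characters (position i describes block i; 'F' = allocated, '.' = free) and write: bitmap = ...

create(a): bitmap=F........ | a=[0]
unlink(a): bitmap=......... | 
create(a): bitmap=F........ | a=[0]
unlink(a): bitmap=......... | 
create(c): bitmap=F........ | c=[0]
create(a): bitmap=FF....... | a=[1] c=[0]

bitmap = FF.......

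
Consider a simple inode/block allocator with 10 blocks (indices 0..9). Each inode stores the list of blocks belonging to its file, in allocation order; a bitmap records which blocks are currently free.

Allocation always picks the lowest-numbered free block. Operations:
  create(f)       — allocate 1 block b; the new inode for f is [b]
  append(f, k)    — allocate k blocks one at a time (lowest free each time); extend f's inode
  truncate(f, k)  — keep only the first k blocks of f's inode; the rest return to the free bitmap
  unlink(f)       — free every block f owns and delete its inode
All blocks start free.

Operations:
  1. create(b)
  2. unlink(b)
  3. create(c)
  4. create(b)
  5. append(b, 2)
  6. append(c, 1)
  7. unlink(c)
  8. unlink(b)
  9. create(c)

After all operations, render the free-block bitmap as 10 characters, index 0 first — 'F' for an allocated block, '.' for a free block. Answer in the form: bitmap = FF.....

after create(b) → b:[0]  free=[F.........]
after unlink(b) →   free=[..........]
after create(c) → c:[0]  free=[F.........]
after create(b) → b:[1], c:[0]  free=[FF........]
after append(b, 2) → b:[1, 2, 3], c:[0]  free=[FFFF......]
after append(c, 1) → b:[1, 2, 3], c:[0, 4]  free=[FFFFF.....]
after unlink(c) → b:[1, 2, 3]  free=[.FFF......]
after unlink(b) →   free=[..........]
after create(c) → c:[0]  free=[F.........]

bitmap = F.........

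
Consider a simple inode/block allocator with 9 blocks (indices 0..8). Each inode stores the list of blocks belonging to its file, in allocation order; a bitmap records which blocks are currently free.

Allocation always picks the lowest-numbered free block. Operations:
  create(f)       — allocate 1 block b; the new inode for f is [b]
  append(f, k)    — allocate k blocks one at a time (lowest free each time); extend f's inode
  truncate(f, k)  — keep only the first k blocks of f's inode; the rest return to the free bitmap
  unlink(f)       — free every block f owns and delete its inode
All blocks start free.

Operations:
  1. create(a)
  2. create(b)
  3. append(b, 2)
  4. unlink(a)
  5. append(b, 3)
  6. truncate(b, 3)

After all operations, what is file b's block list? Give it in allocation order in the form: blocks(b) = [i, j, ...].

after create(a) → a:[0]  free=[F........]
after create(b) → a:[0], b:[1]  free=[FF.......]
after append(b, 2) → a:[0], b:[1, 2, 3]  free=[FFFF.....]
after unlink(a) → b:[1, 2, 3]  free=[.FFF.....]
after append(b, 3) → b:[1, 2, 3, 0, 4, 5]  free=[FFFFFF...]
after truncate(b, 3) → b:[1, 2, 3]  free=[.FFF.....]

blocks(b) = [1, 2, 3]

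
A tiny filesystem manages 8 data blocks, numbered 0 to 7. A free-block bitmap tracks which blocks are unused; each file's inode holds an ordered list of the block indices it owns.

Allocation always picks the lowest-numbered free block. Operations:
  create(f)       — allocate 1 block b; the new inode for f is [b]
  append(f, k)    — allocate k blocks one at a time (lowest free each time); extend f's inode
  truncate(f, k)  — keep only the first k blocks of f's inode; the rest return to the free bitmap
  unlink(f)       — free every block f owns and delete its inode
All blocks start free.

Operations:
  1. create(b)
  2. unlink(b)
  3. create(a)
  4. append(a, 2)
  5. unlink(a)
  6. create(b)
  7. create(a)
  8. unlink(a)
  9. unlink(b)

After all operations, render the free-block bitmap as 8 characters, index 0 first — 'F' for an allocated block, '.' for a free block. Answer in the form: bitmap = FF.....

create(b): bitmap=F....... | b=[0]
unlink(b): bitmap=........ | 
create(a): bitmap=F....... | a=[0]
append(a, 2): bitmap=FFF..... | a=[0, 1, 2]
unlink(a): bitmap=........ | 
create(b): bitmap=F....... | b=[0]
create(a): bitmap=FF...... | a=[1] b=[0]
unlink(a): bitmap=F....... | b=[0]
unlink(b): bitmap=........ | 

bitmap = ........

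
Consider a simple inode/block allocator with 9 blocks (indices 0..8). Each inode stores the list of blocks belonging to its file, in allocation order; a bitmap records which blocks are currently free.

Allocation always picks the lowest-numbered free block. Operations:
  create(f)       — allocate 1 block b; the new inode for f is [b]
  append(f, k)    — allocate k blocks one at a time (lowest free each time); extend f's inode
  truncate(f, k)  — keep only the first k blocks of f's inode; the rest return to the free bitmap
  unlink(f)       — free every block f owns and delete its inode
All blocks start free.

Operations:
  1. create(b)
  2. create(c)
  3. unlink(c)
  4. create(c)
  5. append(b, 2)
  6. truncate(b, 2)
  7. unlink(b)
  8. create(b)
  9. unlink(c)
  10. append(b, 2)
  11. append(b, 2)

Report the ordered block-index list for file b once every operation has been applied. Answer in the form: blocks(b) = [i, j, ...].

blocks(b) = [0, 1, 2, 3, 4]

[1] create(b) — b=0 (map F........)
[2] create(c) — b=0 c=1 (map FF.......)
[3] unlink(c) — b=0 (map F........)
[4] create(c) — b=0 c=1 (map FF.......)
[5] append(b, 2) — b=0,2,3 c=1 (map FFFF.....)
[6] truncate(b, 2) — b=0,2 c=1 (map FFF......)
[7] unlink(b) — c=1 (map .F.......)
[8] create(b) — b=0 c=1 (map FF.......)
[9] unlink(c) — b=0 (map F........)
[10] append(b, 2) — b=0,1,2 (map FFF......)
[11] append(b, 2) — b=0,1,2,3,4 (map FFFFF....)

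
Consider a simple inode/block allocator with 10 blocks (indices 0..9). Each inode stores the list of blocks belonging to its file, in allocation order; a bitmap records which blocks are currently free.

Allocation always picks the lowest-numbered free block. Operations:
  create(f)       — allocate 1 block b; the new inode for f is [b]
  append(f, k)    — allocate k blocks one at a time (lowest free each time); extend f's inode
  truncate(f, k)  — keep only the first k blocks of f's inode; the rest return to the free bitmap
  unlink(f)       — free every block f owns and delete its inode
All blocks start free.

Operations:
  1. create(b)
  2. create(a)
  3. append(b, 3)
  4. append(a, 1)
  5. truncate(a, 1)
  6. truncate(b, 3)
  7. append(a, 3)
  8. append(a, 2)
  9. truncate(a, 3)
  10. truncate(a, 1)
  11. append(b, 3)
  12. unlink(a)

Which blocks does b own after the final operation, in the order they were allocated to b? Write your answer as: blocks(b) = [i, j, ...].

[1] create(b) — b=0 (map F.........)
[2] create(a) — a=1 b=0 (map FF........)
[3] append(b, 3) — a=1 b=0,2,3,4 (map FFFFF.....)
[4] append(a, 1) — a=1,5 b=0,2,3,4 (map FFFFFF....)
[5] truncate(a, 1) — a=1 b=0,2,3,4 (map FFFFF.....)
[6] truncate(b, 3) — a=1 b=0,2,3 (map FFFF......)
[7] append(a, 3) — a=1,4,5,6 b=0,2,3 (map FFFFFFF...)
[8] append(a, 2) — a=1,4,5,6,7,8 b=0,2,3 (map FFFFFFFFF.)
[9] truncate(a, 3) — a=1,4,5 b=0,2,3 (map FFFFFF....)
[10] truncate(a, 1) — a=1 b=0,2,3 (map FFFF......)
[11] append(b, 3) — a=1 b=0,2,3,4,5,6 (map FFFFFFF...)
[12] unlink(a) — b=0,2,3,4,5,6 (map F.FFFFF...)

blocks(b) = [0, 2, 3, 4, 5, 6]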